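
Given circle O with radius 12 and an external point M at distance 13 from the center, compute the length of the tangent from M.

tangent = √(d² - r²) = √(13² - 12²) = √(169 - 144) = √25 = 5

5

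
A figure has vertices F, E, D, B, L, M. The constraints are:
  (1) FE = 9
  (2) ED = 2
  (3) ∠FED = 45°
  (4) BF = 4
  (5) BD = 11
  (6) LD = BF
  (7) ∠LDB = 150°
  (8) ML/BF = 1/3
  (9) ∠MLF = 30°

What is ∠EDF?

Step 1: By the law of cosines on triangle DEF: DF² = 2² + 9² − 2·2·9·cos(45°) = 59.54, so DF ≈ 7.72.
Step 2: By the inverse law of cosines on triangle EDF: cos(∠EDF) = (2² + 7.72² − 9²) / (2·2·7.72) = -17.46/30.87 = -0.5655, so ∠EDF = 124.44°.

Therefore, the measure of angle ∠EDF = 124.44°.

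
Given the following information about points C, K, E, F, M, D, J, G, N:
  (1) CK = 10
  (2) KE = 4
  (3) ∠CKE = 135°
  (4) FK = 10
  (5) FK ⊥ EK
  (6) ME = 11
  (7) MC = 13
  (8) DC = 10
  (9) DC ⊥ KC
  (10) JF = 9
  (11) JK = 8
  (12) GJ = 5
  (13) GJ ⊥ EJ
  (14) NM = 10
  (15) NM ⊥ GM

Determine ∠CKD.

Step 1: By the law of cosines on triangle KCD: KD² = 10² + 10² − 2·10·10·cos(90°) = 200, so KD = 10·√2.
Step 2: By the inverse law of cosines on triangle CKD: cos(∠CKD) = (10² + (10·√2)² − 10²) / (2·10·10·√2) = 200/282.84 = 0.7071, so ∠CKD = 45°.

Therefore, the measure of angle ∠CKD = 45°.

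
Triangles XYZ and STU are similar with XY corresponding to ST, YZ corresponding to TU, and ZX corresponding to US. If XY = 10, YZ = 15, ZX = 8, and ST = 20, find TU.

k = 20/10 = 2. TU = 2 * 15 = 30.

30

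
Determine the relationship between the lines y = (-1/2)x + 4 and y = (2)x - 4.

Slope of line 1: m1 = -1/2
Slope of line 2: m2 = 2
Two lines are perpendicular when the product of their slopes is -1 (negative reciprocals).
m1 * m2 = (-1/2) * (2) = -1, confirming perpendicularity.

Perpendicular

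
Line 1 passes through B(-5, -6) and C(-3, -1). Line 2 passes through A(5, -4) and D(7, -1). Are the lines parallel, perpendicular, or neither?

Slope of line 1: m1 = (-1 - -6)/(-3 - -5) = 5/2 = 5/2
Slope of line 2: m2 = (-1 - -4)/(7 - 5) = 3/2 = 3/2
m1 != m2 (5/2 != 3/2), so not parallel.
m1 * m2 = (5/2) * (3/2) = 15/4 != -1, so not perpendicular.
The lines are neither parallel nor perpendicular.

Neither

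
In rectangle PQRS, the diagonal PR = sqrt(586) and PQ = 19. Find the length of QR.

The diagonal of a rectangle forms a right triangle with the two sides.
Rearranging the Pythagorean theorem: missing side = sqrt(d^2 - known^2).
= sqrt(586 - 361) = sqrt(225) = 15.

15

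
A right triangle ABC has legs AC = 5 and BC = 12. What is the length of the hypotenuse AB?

AB = sqrt(5^2 + 12^2) = sqrt(169) = 13

13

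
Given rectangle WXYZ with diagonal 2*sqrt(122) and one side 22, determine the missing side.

b = sqrt(d^2 - a^2) = sqrt(488 - 484) = sqrt(4) = 2

2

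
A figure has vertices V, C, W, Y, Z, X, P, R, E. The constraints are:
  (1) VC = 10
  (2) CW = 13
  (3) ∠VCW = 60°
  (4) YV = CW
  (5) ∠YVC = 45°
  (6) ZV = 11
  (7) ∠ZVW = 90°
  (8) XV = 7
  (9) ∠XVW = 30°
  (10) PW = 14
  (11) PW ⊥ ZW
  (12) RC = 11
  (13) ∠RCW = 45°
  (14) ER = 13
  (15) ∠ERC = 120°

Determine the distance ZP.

Step 1: By the law of cosines on triangle VCW: VW² = 10² + 13² − 2·10·13·cos(60°) = 139, so VW = √139.
Step 2: By the law of cosines on triangle ZVW: ZW² = 11² + √139² − 2·11·√139·cos(90°) = 260, so ZW = 2·√65.
Step 3: By the law of cosines on triangle ZWP: ZP² = (2·√65)² + 14² − 2·2·√65·14·cos(90°) = 456, so ZP = 2·√114.

Therefore, the length of ZP = 2·√114.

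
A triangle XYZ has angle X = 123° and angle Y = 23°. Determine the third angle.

Let angle Z = x. Then 123 + 23 + x = 180.
x = 180 - 146 = 34 degrees.

34 degrees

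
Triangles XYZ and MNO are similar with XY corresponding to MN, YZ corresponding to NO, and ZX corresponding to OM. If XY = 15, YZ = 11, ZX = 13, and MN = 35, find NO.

Since the triangles are similar, the ratio of corresponding sides is constant.
Scale factor k = MN / XY = 35 / 15 = 7/3
NO = k * YZ = 7/3 * 11 = 77/3

77/3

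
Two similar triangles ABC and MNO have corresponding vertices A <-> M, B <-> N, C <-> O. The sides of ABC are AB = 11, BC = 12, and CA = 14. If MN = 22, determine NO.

Similar triangles have proportional sides. Setting up the proportion:
MN / AB = NO / BC
22 / 11 = NO / 12
NO = 12 * 22 / 11 = 24.

24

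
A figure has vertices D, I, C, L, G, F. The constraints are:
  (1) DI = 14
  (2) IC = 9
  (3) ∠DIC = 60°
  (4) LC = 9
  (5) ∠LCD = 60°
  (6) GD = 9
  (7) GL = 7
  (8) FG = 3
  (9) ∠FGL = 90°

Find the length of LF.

Step 1: By the law of cosines on triangle LGF: LF² = 7² + 3² − 2·7·3·cos(90°) = 58, so LF = √58.

Therefore, the length of LF = √58.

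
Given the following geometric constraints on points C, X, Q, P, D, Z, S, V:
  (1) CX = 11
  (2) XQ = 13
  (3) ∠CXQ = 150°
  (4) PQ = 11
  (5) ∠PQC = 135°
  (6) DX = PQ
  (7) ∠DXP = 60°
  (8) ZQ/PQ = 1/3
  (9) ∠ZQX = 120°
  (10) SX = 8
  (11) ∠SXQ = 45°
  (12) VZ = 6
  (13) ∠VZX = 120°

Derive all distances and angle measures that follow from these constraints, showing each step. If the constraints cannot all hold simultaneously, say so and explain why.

The constraints are consistent.

From the given relations:
  DX = PQ = 11
  ZQ = 1/3·PQ = 1/3·11 ≈ 3.67

Step 1: From CX = 11, XQ = 13, and ∠CXQ = 150°, by the law of cosines:
  CQ² = CX² + XQ² - 2·CX·XQ·cos(150°) = 121 + 169 + 247.7 = 537.7
  CQ ≈ 23.19

Step 2: From XQ = 13, QZ = 3.67, and ∠XQZ = 120°, by the law of cosines:
  XZ² = XQ² + QZ² - 2·XQ·QZ·cos(120°) = 169 + 13.44 + 47.67 = 230.1
  XZ ≈ 15.17

Step 3: From QX = 13, XS = 8, and ∠QXS = 45°, by the law of cosines:
  QS² = QX² + XS² - 2·QX·XS·cos(45°) = 169 + 64 - 147.1 = 85.92
  QS ≈ 9.27

Step 4: From CQ = 23.19, QP = 11, and ∠CQP = 135°, by the law of cosines:
  CP² = CQ² + QP² - 2·CQ·QP·cos(135°) = 537.7 + 121 + 360.7 = 1019
  CP ≈ 31.93

Step 5: From XZ = 15.17, ZV = 6, and ∠XZV = 120°, by the law of cosines:
  XV² = XZ² + ZV² - 2·XZ·ZV·cos(120°) = 230.1 + 36 + 91.02 = 357.1
  XV ≈ 18.9

Step 6: From CQ = 23.19, CX = 11, QX = 13, by the inverse law of cosines:
  cos(∠QCX) = (CQ² + CX² - QX²) / (2·CQ·CX)
  ∠QCX = 16.28°

Step 7: From XQ = 13, XZ = 15.17, QZ = 3.67, by the inverse law of cosines:
  cos(∠QXZ) = (XQ² + XZ² - QZ²) / (2·XQ·XZ)
  ∠QXZ = 12.08°

Step 8: From QC = 23.19, QX = 13, CX = 11, by the inverse law of cosines:
  cos(∠CQX) = (QC² + QX² - CX²) / (2·QC·QX)
  ∠CQX = 13.72°

Step 9: From QS = 9.27, QX = 13, SX = 8, by the inverse law of cosines:
  cos(∠SQX) = (QS² + QX² - SX²) / (2·QS·QX)
  ∠SQX = 37.61°

Step 10: From ZQ = 3.67, ZX = 15.17, QX = 13, by the inverse law of cosines:
  cos(∠QZX) = (ZQ² + ZX² - QX²) / (2·ZQ·ZX)
  ∠QZX = 47.92°

Step 11: From SQ = 9.27, SX = 8, QX = 13, by the inverse law of cosines:
  cos(∠QSX) = (SQ² + SX² - QX²) / (2·SQ·SX)
  ∠QSX = 97.39°

Step 12: From CP = 31.93, CQ = 23.19, PQ = 11, by the inverse law of cosines:
  cos(∠PCQ) = (CP² + CQ² - PQ²) / (2·CP·CQ)
  ∠PCQ = 14.1°

Step 13: From XV = 18.9, XZ = 15.17, VZ = 6, by the inverse law of cosines:
  cos(∠VXZ) = (XV² + XZ² - VZ²) / (2·XV·XZ)
  ∠VXZ = 15.96°

Step 14: From PC = 31.93, PQ = 11, CQ = 23.19, by the inverse law of cosines:
  cos(∠CPQ) = (PC² + PQ² - CQ²) / (2·PC·PQ)
  ∠CPQ = 30.9°

Step 15: From VX = 18.9, VZ = 6, XZ = 15.17, by the inverse law of cosines:
  cos(∠XVZ) = (VX² + VZ² - XZ²) / (2·VX·VZ)
  ∠XVZ = 44.04°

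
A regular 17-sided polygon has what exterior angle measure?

Each exterior angle of a regular n-gon is 360 / n.
For n = 17: 360 / 17 = 360/17 degrees.

360/17 degrees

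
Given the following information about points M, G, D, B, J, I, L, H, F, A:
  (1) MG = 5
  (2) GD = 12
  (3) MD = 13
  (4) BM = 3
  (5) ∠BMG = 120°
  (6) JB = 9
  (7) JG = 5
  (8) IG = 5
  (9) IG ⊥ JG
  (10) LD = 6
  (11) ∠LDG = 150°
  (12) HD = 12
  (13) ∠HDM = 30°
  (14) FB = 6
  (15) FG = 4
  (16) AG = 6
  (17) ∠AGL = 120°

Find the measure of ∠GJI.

Step 1: By the law of cosines on triangle JGI: JI² = 5² + 5² − 2·5·5·cos(90°) = 50, so JI = 5·√2.
Step 2: By the inverse law of cosines on triangle GJI: cos(∠GJI) = (5² + (5·√2)² − 5²) / (2·5·5·√2) = 50/70.71 = 0.7071, so ∠GJI = 45°.

Therefore, the measure of angle ∠GJI = 45°.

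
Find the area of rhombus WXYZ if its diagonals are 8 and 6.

The diagonals of a rhombus divide it into four right triangles.
Each triangle has legs 8/ 2 = 4 and 6/2 = 3, so each has area (1/2)*4*3 = 6.
Four such triangles give total area = (d1 * d2) / 2 = 24.

24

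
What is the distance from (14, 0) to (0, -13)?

The horizontal distance is |0 - 14| = 14 and the vertical distance is |-13 - 0| = 13.
By the Pythagorean theorem, d = sqrt(14^2 + 13^2) = sqrt(365).

sqrt(365)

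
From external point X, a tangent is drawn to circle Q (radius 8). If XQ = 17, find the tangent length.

tangent = √(d² - r²) = √(17² - 8²) = √(289 - 64) = √225 = 15

15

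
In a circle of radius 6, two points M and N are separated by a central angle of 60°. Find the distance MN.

Chord = 2(6) sin(30°) = 6

6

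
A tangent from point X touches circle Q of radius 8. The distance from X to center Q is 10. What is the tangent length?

The tangent, radius, and line from the external point to the center form a right triangle.
The right angle is where the tangent meets the radius.
By the Pythagorean theorem: tangent² + 8² = 10²
tangent² = 100 - 64 = 36
tangent = 6

6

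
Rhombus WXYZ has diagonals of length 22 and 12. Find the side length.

The diagonals of a rhombus bisect each other at right angles.
Half-diagonals: 22/2 = 11 and 12/2 = 6
side = sqrt(11^2 + 6^2)
side = sqrt(121 + 36)
side = sqrt(157)

sqrt(157)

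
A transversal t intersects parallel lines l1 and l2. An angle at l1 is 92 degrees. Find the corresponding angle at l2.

When a transversal crosses parallel lines, angles in the same position at each intersection are called corresponding angles.
These are always equal, so the answer is 92 degrees.

92 degrees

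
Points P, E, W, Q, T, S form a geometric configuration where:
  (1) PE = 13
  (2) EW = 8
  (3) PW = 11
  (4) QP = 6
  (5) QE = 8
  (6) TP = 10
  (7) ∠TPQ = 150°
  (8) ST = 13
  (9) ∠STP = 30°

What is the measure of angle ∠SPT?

Step 1: By the law of cosines on triangle PTS: PS² = 10² + 13² − 2·10·13·cos(30°) = 43.83, so PS ≈ 6.62.
Step 2: By the inverse law of cosines on triangle SPT: cos(∠SPT) = (6.62² + 10² − 13²) / (2·6.62·10) = -25.17/132.41 = -0.1901, so ∠SPT = 100.96°.

Therefore, the measure of angle ∠SPT = 100.96°.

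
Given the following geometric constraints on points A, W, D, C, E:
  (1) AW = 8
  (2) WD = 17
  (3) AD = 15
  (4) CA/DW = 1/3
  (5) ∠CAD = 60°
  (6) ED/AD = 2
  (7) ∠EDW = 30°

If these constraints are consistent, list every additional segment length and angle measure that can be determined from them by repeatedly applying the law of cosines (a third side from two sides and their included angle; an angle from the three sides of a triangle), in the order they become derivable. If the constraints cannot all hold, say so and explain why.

The constraints are consistent. Derivable facts, in order:
After 1 step:
- DC ≈ 13.12
- WE ≈ 17.48
- ∠ADW = 28.07°
- ∠AWD = 61.93°
- ∠DAW = 90°
After 2 steps:
- ∠ACD = 98.03°
- ∠ADC = 21.97°
- ∠DEW = 29.09°
- ∠DWE = 120.91°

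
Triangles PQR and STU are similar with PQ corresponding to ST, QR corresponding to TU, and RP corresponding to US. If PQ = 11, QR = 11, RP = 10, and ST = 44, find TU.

k = 44/11 = 4. TU = 4 * 11 = 44.

44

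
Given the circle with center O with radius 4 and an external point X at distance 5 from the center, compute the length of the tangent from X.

Let T be the point of tangency. Then OT ⊥ XT (radius ⊥ tangent).
In right triangle OTX: OX² = OT² + XT²
5² = 4² + XT²
XT² = 9, XT = 3

3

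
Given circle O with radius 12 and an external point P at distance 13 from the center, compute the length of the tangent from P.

The tangent, radius, and line from the external point to the center form a right triangle.
The right angle is where the tangent meets the radius.
By the Pythagorean theorem: tangent² + 12² = 13²
tangent² = 169 - 144 = 25
tangent = 5

5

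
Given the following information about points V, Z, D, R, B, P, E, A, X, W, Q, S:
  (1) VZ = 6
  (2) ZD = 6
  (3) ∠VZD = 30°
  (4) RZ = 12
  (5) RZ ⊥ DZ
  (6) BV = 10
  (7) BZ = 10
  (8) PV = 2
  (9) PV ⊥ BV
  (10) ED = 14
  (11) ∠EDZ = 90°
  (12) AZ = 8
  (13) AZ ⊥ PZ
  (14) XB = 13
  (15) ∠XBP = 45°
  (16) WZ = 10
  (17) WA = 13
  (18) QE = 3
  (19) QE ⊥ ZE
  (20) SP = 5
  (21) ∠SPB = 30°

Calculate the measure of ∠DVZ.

Step 1: By the law of cosines on triangle VZD: VD² = 6² + 6² − 2·6·6·cos(30°) = 9.65, so VD ≈ 3.11.
Step 2: By the inverse law of cosines on triangle DVZ: cos(∠DVZ) = (3.11² + 6² − 6²) / (2·3.11·6) = 9.65/37.27 = 0.2588, so ∠DVZ = 75°.

Therefore, the measure of angle ∠DVZ = 75°.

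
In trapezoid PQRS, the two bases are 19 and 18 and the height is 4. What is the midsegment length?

The midsegment (median) of a trapezoid connects the midpoints of the non-parallel sides.
Its length is the average of the two bases: (19 + 18) / 2 = 37/2.

37/2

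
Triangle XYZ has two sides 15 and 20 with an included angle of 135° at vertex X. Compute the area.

Area = (1/2) * XY * XZ * sin(X)
Area = (1/2) * 15 * 20 * sin(135°)
Area = (1/2) * 15 * 20 * sqrt(2)/2
Area = 75*sqrt(2)

75*sqrt(2)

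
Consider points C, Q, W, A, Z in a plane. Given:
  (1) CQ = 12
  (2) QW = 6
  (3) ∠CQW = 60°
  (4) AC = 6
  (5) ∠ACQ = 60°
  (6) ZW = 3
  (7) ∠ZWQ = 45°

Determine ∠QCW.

Step 1: By the law of cosines on triangle CQW: CW² = 12² + 6² − 2·12·6·cos(60°) = 108, so CW = 6·√3.
Step 2: By the inverse law of cosines on triangle QCW: cos(∠QCW) = (12² + (6·√3)² − 6²) / (2·12·6·√3) = 216/249.42 = 0.866, so ∠QCW = 30°.

Therefore, the measure of angle ∠QCW = 30°.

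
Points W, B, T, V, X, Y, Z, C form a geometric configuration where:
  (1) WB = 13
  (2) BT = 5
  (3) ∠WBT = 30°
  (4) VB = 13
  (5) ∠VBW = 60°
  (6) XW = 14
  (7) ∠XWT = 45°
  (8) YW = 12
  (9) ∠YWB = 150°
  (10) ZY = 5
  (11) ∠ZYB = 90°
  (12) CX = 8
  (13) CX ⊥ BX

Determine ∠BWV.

Step 1: By the law of cosines on triangle WBV: WV² = 13² + 13² − 2·13·13·cos(60°) = 169, so WV = 13.
Step 2: By the inverse law of cosines on triangle BWV: cos(∠BWV) = (13² + 13² − 13²) / (2·13·13) = 169/338 = 0.5, so ∠BWV = 60°.

Therefore, the measure of angle ∠BWV = 60°.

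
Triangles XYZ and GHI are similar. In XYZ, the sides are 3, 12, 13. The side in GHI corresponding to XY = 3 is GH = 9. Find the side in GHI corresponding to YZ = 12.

Similar triangles have proportional sides. Setting up the proportion:
GH / XY = HI / YZ
9 / 3 = HI / 12
HI = 12 * 9 / 3 = 36.

36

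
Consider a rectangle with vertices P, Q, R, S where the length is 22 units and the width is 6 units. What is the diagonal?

A rectangle's diagonal splits it into two right triangles, with the diagonal as the hypotenuse.
By the Pythagorean theorem, d^2 = 22^2 + 6^2 = 520.
Therefore d = sqrt(520) = 2*sqrt(130).

2*sqrt(130)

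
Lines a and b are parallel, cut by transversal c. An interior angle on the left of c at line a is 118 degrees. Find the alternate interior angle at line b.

Alternate interior angles are equal: 118 degrees.

118 degrees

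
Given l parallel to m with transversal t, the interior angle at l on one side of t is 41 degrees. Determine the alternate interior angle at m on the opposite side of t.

Alternate interior angles formed by parallel lines and a transversal are equal.
The given angle is 41 degrees.
The alternate interior angle = 41 degrees.

41 degrees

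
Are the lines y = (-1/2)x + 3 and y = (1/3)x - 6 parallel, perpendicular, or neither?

Slope of line 1: m1 = -1/2
Slope of line 2: m2 = 1/3
For parallel lines we need equal slopes: -1/2 != 1/3.
For perpendicular lines we need m1*m2 = -1: (-1/2)(1/3) = -1/6 != -1.
Since neither condition holds, the lines are neither parallel nor perpendicular.

Neither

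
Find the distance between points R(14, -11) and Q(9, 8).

d = sqrt((-5)^2 + (19)^2) = sqrt(386)

sqrt(386)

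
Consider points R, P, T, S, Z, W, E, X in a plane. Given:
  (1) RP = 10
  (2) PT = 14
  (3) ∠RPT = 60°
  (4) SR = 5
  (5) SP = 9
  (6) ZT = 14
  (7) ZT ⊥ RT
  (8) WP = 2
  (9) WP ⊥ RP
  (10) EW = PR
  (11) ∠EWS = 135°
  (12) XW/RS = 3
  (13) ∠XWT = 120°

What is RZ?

Step 1: By the law of cosines on triangle RPT: RT² = 10² + 14² − 2·10·14·cos(60°) = 156, so RT = 2·√39.
Step 2: By the law of cosines on triangle RTZ: RZ² = (2·√39)² + 14² − 2·2·√39·14·cos(90°) = 352, so RZ = 4·√22.

Therefore, the length of RZ = 4·√22.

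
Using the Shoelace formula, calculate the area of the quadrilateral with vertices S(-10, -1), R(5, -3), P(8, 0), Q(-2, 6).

The Shoelace formula works by pairing each vertex with the next (cycling back to the first).
For each pair, compute x_i*y_(i+1) - x_(i+1)*y_i:
  (-10*-3 - 5*-1) = 35
  (5*0 - 8*-3) = 24
  (8*6 - -2*0) = 48
  (-2*-1 - -10*6) = 62
Taking half the absolute value of the total: Area = (1/2)(169) = 169/2.

169/2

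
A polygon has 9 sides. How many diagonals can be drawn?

The number of diagonals in an n-gon is n(n - 3)/2.
For n = 9: 9(9 - 3)/2 = 9 × 6 / 2 = 27.

27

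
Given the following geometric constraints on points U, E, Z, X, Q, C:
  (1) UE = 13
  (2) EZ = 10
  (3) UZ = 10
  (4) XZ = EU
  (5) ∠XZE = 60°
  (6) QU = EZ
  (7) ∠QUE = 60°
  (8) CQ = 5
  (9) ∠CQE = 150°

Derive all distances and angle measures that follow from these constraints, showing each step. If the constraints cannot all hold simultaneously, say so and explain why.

The constraints are consistent.

From the given relations:
  XZ = EU = 13
  QU = EZ = 10

Step 1: From EZ = 10, ZX = 13, and ∠EZX = 60°, by the law of cosines:
  EX² = EZ² + ZX² - 2·EZ·ZX·cos(60°) = 100 + 169 - 130 = 139
  EX = √139

Step 2: From EU = 13, UQ = 10, and ∠EUQ = 60°, by the law of cosines:
  EQ² = EU² + UQ² - 2·EU·UQ·cos(60°) = 169 + 100 - 130 = 139
  EQ = √139

Step 3: From UE = 13, UZ = 10, EZ = 10, by the inverse law of cosines:
  cos(∠EUZ) = (UE² + UZ² - EZ²) / (2·UE·UZ)
  ∠EUZ = 49.46°

Step 4: From EU = 13, EZ = 10, UZ = 10, by the inverse law of cosines:
  cos(∠UEZ) = (EU² + EZ² - UZ²) / (2·EU·EZ)
  ∠UEZ = 49.46°

Step 5: From ZE = 10, ZU = 10, EU = 13, by the inverse law of cosines:
  cos(∠EZU) = (ZE² + ZU² - EU²) / (2·ZE·ZU)
  ∠EZU = 81.08°

Step 6: From EQ = √139, QC = 5, and ∠EQC = 150°, by the law of cosines:
  EC² = EQ² + QC² - 2·EQ·QC·cos(150°) = 139 + 25 + 102.1 = 266.1
  EC ≈ 16.31

Step 7: From EQ = √139, EU = 13, QU = 10, by the inverse law of cosines:
  cos(∠QEU) = (EQ² + EU² - QU²) / (2·EQ·EU)
  ∠QEU = 47.27°

Step 8: From EX = √139, EZ = 10, XZ = 13, by the inverse law of cosines:
  cos(∠XEZ) = (EX² + EZ² - XZ²) / (2·EX·EZ)
  ∠XEZ = 72.73°

Step 9: From XE = √139, XZ = 13, EZ = 10, by the inverse law of cosines:
  cos(∠EXZ) = (XE² + XZ² - EZ²) / (2·XE·XZ)
  ∠EXZ = 47.27°

Step 10: From QE = √139, QU = 10, EU = 13, by the inverse law of cosines:
  cos(∠EQU) = (QE² + QU² - EU²) / (2·QE·QU)
  ∠EQU = 72.73°

Step 11: From EC = 16.31, EQ = √139, CQ = 5, by the inverse law of cosines:
  cos(∠CEQ) = (EC² + EQ² - CQ²) / (2·EC·EQ)
  ∠CEQ = 8.82°

Step 12: From CE = 16.31, CQ = 5, EQ = √139, by the inverse law of cosines:
  cos(∠ECQ) = (CE² + CQ² - EQ²) / (2·CE·CQ)
  ∠ECQ = 21.18°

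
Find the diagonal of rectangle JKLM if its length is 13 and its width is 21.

A rectangle's diagonal splits it into two right triangles, with the diagonal as the hypotenuse.
By the Pythagorean theorem, d^2 = 13^2 + 21^2 = 610.
Therefore d = sqrt(610).

sqrt(610)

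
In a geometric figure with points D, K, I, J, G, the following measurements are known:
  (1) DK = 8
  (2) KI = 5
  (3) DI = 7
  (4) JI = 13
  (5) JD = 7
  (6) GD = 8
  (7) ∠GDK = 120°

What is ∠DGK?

Step 1: By the law of cosines on triangle GDK: GK² = 8² + 8² − 2·8·8·cos(120°) = 192, so GK = 8·√3.
Step 2: By the inverse law of cosines on triangle DGK: cos(∠DGK) = (8² + (8·√3)² − 8²) / (2·8·8·√3) = 192/221.7 = 0.866, so ∠DGK = 30°.

Therefore, the measure of angle ∠DGK = 30°.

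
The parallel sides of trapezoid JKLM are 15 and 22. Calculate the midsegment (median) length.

midsegment = (15 + 22) / 2 = 37 / 2 = 37/2

37/2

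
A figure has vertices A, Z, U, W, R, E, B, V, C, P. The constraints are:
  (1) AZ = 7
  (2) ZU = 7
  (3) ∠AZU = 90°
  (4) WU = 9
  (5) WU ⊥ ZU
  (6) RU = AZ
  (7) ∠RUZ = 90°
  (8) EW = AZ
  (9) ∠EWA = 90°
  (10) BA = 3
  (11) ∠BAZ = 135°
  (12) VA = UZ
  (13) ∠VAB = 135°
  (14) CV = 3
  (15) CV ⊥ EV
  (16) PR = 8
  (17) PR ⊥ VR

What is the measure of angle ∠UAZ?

Step 1: By the law of cosines on triangle AZU: AU² = 7² + 7² − 2·7·7·cos(90°) = 98, so AU = 7·√2.
Step 2: By the inverse law of cosines on triangle UAZ: cos(∠UAZ) = ((7·√2)² + 7² − 7²) / (2·7·√2·7) = 98/138.59 = 0.7071, so ∠UAZ = 45°.

Therefore, the measure of angle ∠UAZ = 45°.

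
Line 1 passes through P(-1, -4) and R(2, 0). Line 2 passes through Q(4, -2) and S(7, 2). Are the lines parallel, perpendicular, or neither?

Slope of line 1: m1 = (0 - -4)/(2 - -1) = 4/3 = 4/3
Slope of line 2: m2 = (2 - -2)/(7 - 4) = 4/3 = 4/3
m1 = m2, so the lines are parallel.

Parallel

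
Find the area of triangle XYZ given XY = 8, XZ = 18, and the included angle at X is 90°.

Area = (1/2)(8)(18) sin(90°) = (1/2)(8)(18)(1) = 72

72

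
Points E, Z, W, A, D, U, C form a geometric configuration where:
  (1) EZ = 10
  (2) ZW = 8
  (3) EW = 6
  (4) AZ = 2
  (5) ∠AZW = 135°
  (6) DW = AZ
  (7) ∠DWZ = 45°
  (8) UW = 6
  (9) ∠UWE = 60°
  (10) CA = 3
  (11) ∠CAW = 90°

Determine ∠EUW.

Step 1: By the law of cosines on triangle UWE: UE² = 6² + 6² − 2·6·6·cos(60°) = 36, so UE = 6.
Step 2: By the inverse law of cosines on triangle EUW: cos(∠EUW) = (6² + 6² − 6²) / (2·6·6) = 36/72 = 0.5, so ∠EUW = 60°.

Therefore, the measure of angle ∠EUW = 60°.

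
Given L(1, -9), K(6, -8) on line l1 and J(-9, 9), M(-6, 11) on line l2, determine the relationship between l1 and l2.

Slope of line 1: m1 = (-8 - -9)/(6 - 1) = 1/5 = 1/5
Slope of line 2: m2 = (11 - 9)/(-6 - -9) = 2/3 = 2/3
For parallel lines we need equal slopes: 1/5 != 2/3.
For perpendicular lines we need m1*m2 = -1: (1/5)(2/3) = 2/15 != -1.
Since neither condition holds, the lines are neither parallel nor perpendicular.

Neither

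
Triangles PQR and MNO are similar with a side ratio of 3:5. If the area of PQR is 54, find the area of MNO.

For similar figures, the area ratio equals the square of the side ratio.
Side ratio (PQR to MNO) = 3:5, so area ratio = 3^2:5^2 = 9:25.
If the area of PQR is 54, then the area of MNO = 54 * (25/9) = 150.

150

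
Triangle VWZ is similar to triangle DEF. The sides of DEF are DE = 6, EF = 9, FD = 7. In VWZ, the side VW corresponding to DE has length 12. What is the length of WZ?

k = 12/6 = 2. WZ = 2 * 9 = 18.

18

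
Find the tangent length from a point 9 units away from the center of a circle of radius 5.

The tangent, radius, and line from the external point to the center form a right triangle.
The right angle is where the tangent meets the radius.
By the Pythagorean theorem: tangent² + 5² = 9²
tangent² = 81 - 25 = 56
tangent = 2*sqrt(14)

2*sqrt(14)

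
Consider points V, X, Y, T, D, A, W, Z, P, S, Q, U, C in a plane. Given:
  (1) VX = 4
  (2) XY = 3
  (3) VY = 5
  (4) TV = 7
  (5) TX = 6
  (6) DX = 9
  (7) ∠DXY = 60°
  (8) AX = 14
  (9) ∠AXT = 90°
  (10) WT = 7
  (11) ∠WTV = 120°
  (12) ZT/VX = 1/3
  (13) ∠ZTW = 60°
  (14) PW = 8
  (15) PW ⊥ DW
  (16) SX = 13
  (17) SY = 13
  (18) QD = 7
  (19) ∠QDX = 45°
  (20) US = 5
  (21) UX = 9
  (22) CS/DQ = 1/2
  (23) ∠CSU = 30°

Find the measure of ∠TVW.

Step 1: By the law of cosines on triangle VTW: VW² = 7² + 7² − 2·7·7·cos(120°) = 147, so VW = 7·√3.
Step 2: By the inverse law of cosines on triangle TVW: cos(∠TVW) = (7² + (7·√3)² − 7²) / (2·7·7·√3) = 147/169.74 = 0.866, so ∠TVW = 30°.

Therefore, the measure of angle ∠TVW = 30°.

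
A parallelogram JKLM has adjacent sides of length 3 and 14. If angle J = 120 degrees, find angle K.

In a parallelogram, consecutive angles are supplementary (sum to 180°).
angle K = 180 - angle J
angle K = 180 - 120
angle K = 60 degrees

60 degrees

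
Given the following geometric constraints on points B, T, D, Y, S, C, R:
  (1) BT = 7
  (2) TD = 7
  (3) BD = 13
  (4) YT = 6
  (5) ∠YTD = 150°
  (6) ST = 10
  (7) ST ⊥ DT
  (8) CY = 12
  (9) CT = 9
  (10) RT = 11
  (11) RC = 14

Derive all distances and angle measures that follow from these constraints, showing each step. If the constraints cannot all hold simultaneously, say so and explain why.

The constraints are consistent.

Step 1: From DT = 7, TY = 6, and ∠DTY = 150°, by the law of cosines:
  DY² = DT² + TY² - 2·DT·TY·cos(150°) = 49 + 36 + 72.75 = 157.7
  DY ≈ 12.56

Step 2: From DT = 7, TS = 10, and ∠DTS = 90°, by the law of cosines:
  DS² = DT² + TS² - 2·DT·TS·cos(90°) = 49 + 100 - 0 = 149
  DS = √149

Step 3: From BD = 13, BT = 7, DT = 7, by the inverse law of cosines:
  cos(∠DBT) = (BD² + BT² - DT²) / (2·BD·BT)
  ∠DBT = 21.79°

Step 4: From TB = 7, TD = 7, BD = 13, by the inverse law of cosines:
  cos(∠BTD) = (TB² + TD² - BD²) / (2·TB·TD)
  ∠BTD = 136.43°

Step 5: From TC = 9, TR = 11, CR = 14, by the inverse law of cosines:
  cos(∠CTR) = (TC² + TR² - CR²) / (2·TC·TR)
  ∠CTR = 88.26°

Step 6: From TC = 9, TY = 6, CY = 12, by the inverse law of cosines:
  cos(∠CTY) = (TC² + TY² - CY²) / (2·TC·TY)
  ∠CTY = 104.48°

Step 7: From DB = 13, DT = 7, BT = 7, by the inverse law of cosines:
  cos(∠BDT) = (DB² + DT² - BT²) / (2·DB·DT)
  ∠BDT = 21.79°

Step 8: From YC = 12, YT = 6, CT = 9, by the inverse law of cosines:
  cos(∠CYT) = (YC² + YT² - CT²) / (2·YC·YT)
  ∠CYT = 46.57°

Step 9: From CR = 14, CT = 9, RT = 11, by the inverse law of cosines:
  cos(∠RCT) = (CR² + CT² - RT²) / (2·CR·CT)
  ∠RCT = 51.75°

Step 10: From CT = 9, CY = 12, TY = 6, by the inverse law of cosines:
  cos(∠TCY) = (CT² + CY² - TY²) / (2·CT·CY)
  ∠TCY = 28.96°

Step 11: From RC = 14, RT = 11, CT = 9, by the inverse law of cosines:
  cos(∠CRT) = (RC² + RT² - CT²) / (2·RC·RT)
  ∠CRT = 39.98°

Step 12: From DS = √149, DT = 7, ST = 10, by the inverse law of cosines:
  cos(∠SDT) = (DS² + DT² - ST²) / (2·DS·DT)
  ∠SDT = 55.01°

Step 13: From DT = 7, DY = 12.56, TY = 6, by the inverse law of cosines:
  cos(∠TDY) = (DT² + DY² - TY²) / (2·DT·DY)
  ∠TDY = 13.82°

Step 14: From YD = 12.56, YT = 6, DT = 7, by the inverse law of cosines:
  cos(∠DYT) = (YD² + YT² - DT²) / (2·YD·YT)
  ∠DYT = 16.18°

Step 15: From SD = √149, ST = 10, DT = 7, by the inverse law of cosines:
  cos(∠DST) = (SD² + ST² - DT²) / (2·SD·ST)
  ∠DST = 34.99°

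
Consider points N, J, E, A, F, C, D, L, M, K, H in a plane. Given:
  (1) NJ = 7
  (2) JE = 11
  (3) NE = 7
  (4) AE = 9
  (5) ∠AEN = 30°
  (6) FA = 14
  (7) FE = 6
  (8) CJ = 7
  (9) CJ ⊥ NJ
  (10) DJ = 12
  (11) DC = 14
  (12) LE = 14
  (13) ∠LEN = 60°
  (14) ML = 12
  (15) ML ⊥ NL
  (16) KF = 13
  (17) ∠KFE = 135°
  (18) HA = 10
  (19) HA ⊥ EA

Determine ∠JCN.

Step 1: By the law of cosines on triangle CJN: CN² = 7² + 7² − 2·7·7·cos(90°) = 98, so CN = 7·√2.
Step 2: By the inverse law of cosines on triangle JCN: cos(∠JCN) = (7² + (7·√2)² − 7²) / (2·7·7·√2) = 98/138.59 = 0.7071, so ∠JCN = 45°.

Therefore, the measure of angle ∠JCN = 45°.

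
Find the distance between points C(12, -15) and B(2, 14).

d = sqrt((-10)^2 + (29)^2) = sqrt(941)

sqrt(941)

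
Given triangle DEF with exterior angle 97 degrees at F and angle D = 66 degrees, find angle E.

By the exterior angle theorem: exterior angle = sum of remote interior angles.
97 = 66 + angle E
angle E = 97 - 66 = 31 degrees

31 degrees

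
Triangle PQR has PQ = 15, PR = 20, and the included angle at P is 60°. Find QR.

Law of cosines: QR^2 = 15^2 + 20^2 - 2(15)(20)cos(60°) = 325, so QR = 5*sqrt(13).

5*sqrt(13)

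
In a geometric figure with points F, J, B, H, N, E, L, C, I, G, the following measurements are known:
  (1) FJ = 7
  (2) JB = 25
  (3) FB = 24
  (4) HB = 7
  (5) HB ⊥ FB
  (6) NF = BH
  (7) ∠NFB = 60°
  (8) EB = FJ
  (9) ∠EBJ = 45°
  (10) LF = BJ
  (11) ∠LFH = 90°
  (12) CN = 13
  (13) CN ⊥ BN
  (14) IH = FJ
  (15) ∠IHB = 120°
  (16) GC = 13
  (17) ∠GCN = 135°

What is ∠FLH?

From the given relations: LF = BJ = 25.
Step 1: By the law of cosines on triangle FBH: FH² = 24² + 7² − 2·24·7·cos(90°) = 625, so FH = 25.
Step 2: By the law of cosines on triangle LFH: LH² = 25² + 25² − 2·25·25·cos(90°) = 1250, so LH ≈ 35.36.
Step 3: By the inverse law of cosines on triangle FLH: cos(∠FLH) = (25² + 35.36² − 25²) / (2·25·35.36) = 1250/1767.77 = 0.7071, so ∠FLH = 45°.

Therefore, the measure of angle ∠FLH = 45°.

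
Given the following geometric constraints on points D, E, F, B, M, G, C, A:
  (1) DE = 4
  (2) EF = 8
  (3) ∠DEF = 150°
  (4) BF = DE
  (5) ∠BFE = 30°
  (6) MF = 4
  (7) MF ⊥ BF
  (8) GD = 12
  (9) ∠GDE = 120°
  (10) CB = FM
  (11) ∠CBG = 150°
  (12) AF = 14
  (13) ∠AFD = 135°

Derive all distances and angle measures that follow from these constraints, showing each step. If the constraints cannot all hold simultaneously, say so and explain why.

The constraints are consistent.

From the given relations:
  BF = DE = 4
  CB = FM = 4

Step 1: From DE = 4, EF = 8, and ∠DEF = 150°, by the law of cosines:
  DF² = DE² + EF² - 2·DE·EF·cos(150°) = 16 + 64 + 55.43 = 135.4
  DF ≈ 11.64

Step 2: From EF = 8, FB = 4, and ∠EFB = 30°, by the law of cosines:
  EB² = EF² + FB² - 2·EF·FB·cos(30°) = 64 + 16 - 55.43 = 24.57
  EB ≈ 4.96

Step 3: From ED = 4, DG = 12, and ∠EDG = 120°, by the law of cosines:
  EG² = ED² + DG² - 2·ED·DG·cos(120°) = 16 + 144 + 48 = 208
  EG = 4·√13

Step 4: From BF = 4, FM = 4, and ∠BFM = 90°, by the law of cosines:
  BM² = BF² + FM² - 2·BF·FM·cos(90°) = 16 + 16 - 0 = 32
  BM = 4·√2

Step 5: From DF = 11.64, FA = 14, and ∠DFA = 135°, by the law of cosines:
  DA² = DF² + FA² - 2·DF·FA·cos(135°) = 135.4 + 196 + 230.4 = 561.8
  DA ≈ 23.7

Step 6: From DE = 4, DF = 11.64, EF = 8, by the inverse law of cosines:
  cos(∠EDF) = (DE² + DF² - EF²) / (2·DE·DF)
  ∠EDF = 20.1°

Step 7: From EB = 4.96, EF = 8, BF = 4, by the inverse law of cosines:
  cos(∠BEF) = (EB² + EF² - BF²) / (2·EB·EF)
  ∠BEF = 23.79°

Step 8: From ED = 4, EG = 4·√13, DG = 12, by the inverse law of cosines:
  cos(∠DEG) = (ED² + EG² - DG²) / (2·ED·EG)
  ∠DEG = 46.1°

Step 9: From FD = 11.64, FE = 8, DE = 4, by the inverse law of cosines:
  cos(∠DFE) = (FD² + FE² - DE²) / (2·FD·FE)
  ∠DFE = 9.9°

Step 10: From BE = 4.96, BF = 4, EF = 8, by the inverse law of cosines:
  cos(∠EBF) = (BE² + BF² - EF²) / (2·BE·BF)
  ∠EBF = 126.21°

Step 11: From BF = 4, BM = 4·√2, FM = 4, by the inverse law of cosines:
  cos(∠FBM) = (BF² + BM² - FM²) / (2·BF·BM)
  ∠FBM = 45°

Step 12: From MB = 4·√2, MF = 4, BF = 4, by the inverse law of cosines:
  cos(∠BMF) = (MB² + MF² - BF²) / (2·MB·MF)
  ∠BMF = 45°

Step 13: From GD = 12, GE = 4·√13, DE = 4, by the inverse law of cosines:
  cos(∠DGE) = (GD² + GE² - DE²) / (2·GD·GE)
  ∠DGE = 13.9°

Step 14: From DA = 23.7, DF = 11.64, AF = 14, by the inverse law of cosines:
  cos(∠ADF) = (DA² + DF² - AF²) / (2·DA·DF)
  ∠ADF = 24.69°

Step 15: From AD = 23.7, AF = 14, DF = 11.64, by the inverse law of cosines:
  cos(∠DAF) = (AD² + AF² - DF²) / (2·AD·AF)
  ∠DAF = 20.31°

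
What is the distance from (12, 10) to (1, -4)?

The horizontal distance is |1 - 12| = 11 and the vertical distance is |-4 - 10| = 14.
By the Pythagorean theorem, d = sqrt(11^2 + 14^2) = sqrt(317).

sqrt(317)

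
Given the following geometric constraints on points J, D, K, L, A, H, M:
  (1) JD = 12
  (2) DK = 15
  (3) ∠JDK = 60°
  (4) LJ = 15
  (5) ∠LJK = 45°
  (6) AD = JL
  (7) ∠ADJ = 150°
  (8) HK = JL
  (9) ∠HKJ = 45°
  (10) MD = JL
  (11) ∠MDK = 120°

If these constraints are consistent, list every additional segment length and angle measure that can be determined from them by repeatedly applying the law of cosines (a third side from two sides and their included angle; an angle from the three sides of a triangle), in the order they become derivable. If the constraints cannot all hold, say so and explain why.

The constraints are consistent. Derivable facts, in order:
After 1 step:
- JA ≈ 26.09
- JK = 3·√21
- KM = 15·√3
After 2 steps:
- JH ≈ 11.06
- KL ≈ 11.06
- ∠AJD = 16.71°
- ∠DAJ = 13.29°
- ∠DJK = 70.89°
- ∠DKJ = 49.11°
- ∠DKM = 30°
- ∠DMK = 30°
After 3 steps:
- ∠HJK = 73.5°
- ∠JHK = 61.5°
- ∠JKL = 73.5°
- ∠JLK = 61.5°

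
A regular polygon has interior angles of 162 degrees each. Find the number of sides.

Each interior angle of a regular n-gon is (n - 2) * 180 / n.
Setting this equal to 162:
(n - 2) * 180 / n = 162
Each exterior angle = 180 - 162 = 18 degrees.
Since exterior angles sum to 360: n = 360 / 18 = 20.

20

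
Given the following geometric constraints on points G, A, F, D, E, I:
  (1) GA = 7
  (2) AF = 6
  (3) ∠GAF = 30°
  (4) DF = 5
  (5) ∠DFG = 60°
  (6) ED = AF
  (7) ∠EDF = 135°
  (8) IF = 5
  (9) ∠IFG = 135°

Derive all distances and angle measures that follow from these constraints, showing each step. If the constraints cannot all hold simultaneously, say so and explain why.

The constraints are consistent.

From the given relations:
  ED = AF = 6

Step 1: From GA = 7, AF = 6, and ∠GAF = 30°, by the law of cosines:
  GF² = GA² + AF² - 2·GA·AF·cos(30°) = 49 + 36 - 72.75 = 12.25
  GF ≈ 3.5

Step 2: From FD = 5, DE = 6, and ∠FDE = 135°, by the law of cosines:
  FE² = FD² + DE² - 2·FD·DE·cos(135°) = 25 + 36 + 42.43 = 103.4
  FE ≈ 10.17

Step 3: From GF = 3.5, FD = 5, and ∠GFD = 60°, by the law of cosines:
  GD² = GF² + FD² - 2·GF·FD·cos(60°) = 12.25 + 25 - 17.5 = 19.75
  GD ≈ 4.44

Step 4: From GF = 3.5, FI = 5, and ∠GFI = 135°, by the law of cosines:
  GI² = GF² + FI² - 2·GF·FI·cos(135°) = 12.25 + 25 + 24.75 = 62.01
  GI ≈ 7.87

Step 5: From GA = 7, GF = 3.5, AF = 6, by the inverse law of cosines:
  cos(∠AGF) = (GA² + GF² - AF²) / (2·GA·GF)
  ∠AGF = 58.98°

Step 6: From FA = 6, FG = 3.5, AG = 7, by the inverse law of cosines:
  cos(∠AFG) = (FA² + FG² - AG²) / (2·FA·FG)
  ∠AFG = 91.02°

Step 7: From FD = 5, FE = 10.17, DE = 6, by the inverse law of cosines:
  cos(∠DFE) = (FD² + FE² - DE²) / (2·FD·FE)
  ∠DFE = 24.66°

Step 8: From ED = 6, EF = 10.17, DF = 5, by the inverse law of cosines:
  cos(∠DEF) = (ED² + EF² - DF²) / (2·ED·EF)
  ∠DEF = 20.34°

Step 9: From GD = 4.44, GF = 3.5, DF = 5, by the inverse law of cosines:
  cos(∠DGF) = (GD² + GF² - DF²) / (2·GD·GF)
  ∠DGF = 76.99°

Step 10: From GF = 3.5, GI = 7.87, FI = 5, by the inverse law of cosines:
  cos(∠FGI) = (GF² + GI² - FI²) / (2·GF·GI)
  ∠FGI = 26.68°

Step 11: From DF = 5, DG = 4.44, FG = 3.5, by the inverse law of cosines:
  cos(∠FDG) = (DF² + DG² - FG²) / (2·DF·DG)
  ∠FDG = 43.01°

Step 12: From IF = 5, IG = 7.87, FG = 3.5, by the inverse law of cosines:
  cos(∠FIG) = (IF² + IG² - FG²) / (2·IF·IG)
  ∠FIG = 18.32°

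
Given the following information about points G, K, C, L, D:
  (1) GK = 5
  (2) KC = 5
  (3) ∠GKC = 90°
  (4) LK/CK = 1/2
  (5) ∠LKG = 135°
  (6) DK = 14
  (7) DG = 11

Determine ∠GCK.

Step 1: By the law of cosines on triangle CKG: CG² = 5² + 5² − 2·5·5·cos(90°) = 50, so CG = 5·√2.
Step 2: By the inverse law of cosines on triangle GCK: cos(∠GCK) = ((5·√2)² + 5² − 5²) / (2·5·√2·5) = 50/70.71 = 0.7071, so ∠GCK = 45°.

Therefore, the measure of angle ∠GCK = 45°.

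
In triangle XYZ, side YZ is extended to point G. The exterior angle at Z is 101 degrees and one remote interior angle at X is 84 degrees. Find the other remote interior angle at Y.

angle Y = 101 - 84 = 17 degrees (exterior angle theorem).

17 degrees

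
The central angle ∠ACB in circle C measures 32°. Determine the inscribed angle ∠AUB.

By the inscribed angle theorem, the inscribed angle is half the central angle.
Inscribed angle = 32° / 2 = 16°

16°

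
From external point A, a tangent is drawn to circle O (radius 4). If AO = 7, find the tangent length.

tangent = √(d² - r²) = √(7² - 4²) = √(49 - 16) = √33 = sqrt(33)

sqrt(33)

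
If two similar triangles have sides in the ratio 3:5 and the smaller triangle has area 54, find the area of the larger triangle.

For similar figures, the area ratio equals the square of the side ratio.
Side ratio (the smaller triangle to the larger triangle) = 3:5, so area ratio = 3^2:5^2 = 9:25.
If the area of the smaller triangle is 54, then the area of the larger triangle = 54 * (25/9) = 150.

150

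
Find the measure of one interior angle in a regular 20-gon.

Each interior angle of a regular n-gon is (n - 2) * 180 / n.
For n = 20: (20 - 2) * 180 / 20 = 3240/20 = 162 degrees.

162 degrees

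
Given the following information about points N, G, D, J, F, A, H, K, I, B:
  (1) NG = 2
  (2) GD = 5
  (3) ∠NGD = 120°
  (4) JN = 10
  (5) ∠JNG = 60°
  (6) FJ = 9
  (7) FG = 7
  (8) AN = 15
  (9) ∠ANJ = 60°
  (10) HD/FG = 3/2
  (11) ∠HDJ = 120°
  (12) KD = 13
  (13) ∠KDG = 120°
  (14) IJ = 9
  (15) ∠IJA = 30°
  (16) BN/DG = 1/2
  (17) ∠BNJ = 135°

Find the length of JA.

Step 1: By the law of cosines on triangle JNA: JA² = 10² + 15² − 2·10·15·cos(60°) = 175, so JA = 5·√7.

Therefore, the length of JA = 5·√7.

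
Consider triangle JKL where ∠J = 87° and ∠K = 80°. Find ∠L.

angle L = 180 - 87 - 80 = 13 degrees.

13 degrees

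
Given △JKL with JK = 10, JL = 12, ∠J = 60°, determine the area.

Area = (1/2)(10)(12) sin(60°) = (1/2)(10)(12)(sqrt(3)/2) = 30*sqrt(3)

30*sqrt(3)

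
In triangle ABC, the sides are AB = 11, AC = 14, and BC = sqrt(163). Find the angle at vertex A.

When all three sides of a triangle are known, the law of cosines can be rearranged to find any angle.
cos(C) = (a² + b² - c²) / (2ab) gives cos(A) = 1/2.
Taking the inverse cosine: A = 60°.

60°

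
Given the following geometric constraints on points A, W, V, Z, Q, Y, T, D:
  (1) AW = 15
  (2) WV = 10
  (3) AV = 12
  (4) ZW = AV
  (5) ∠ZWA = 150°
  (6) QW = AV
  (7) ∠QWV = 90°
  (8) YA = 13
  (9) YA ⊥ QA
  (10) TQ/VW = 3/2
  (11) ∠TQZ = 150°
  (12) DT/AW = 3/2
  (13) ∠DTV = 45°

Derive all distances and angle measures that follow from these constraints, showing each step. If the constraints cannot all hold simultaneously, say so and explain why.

The constraints are consistent.

From the given relations:
  ZW = AV = 12
  QW = AV = 12
  TQ = 3/2·VW = 3/2·10 = 15
  DT = 3/2·AW = 3/2·15 ≈ 22.5

Step 1: From AW = 15, WZ = 12, and ∠AWZ = 150°, by the law of cosines:
  AZ² = AW² + WZ² - 2·AW·WZ·cos(150°) = 225 + 144 + 311.8 = 680.8
  AZ ≈ 26.09

Step 2: From VW = 10, WQ = 12, and ∠VWQ = 90°, by the law of cosines:
  VQ² = VW² + WQ² - 2·VW·WQ·cos(90°) = 100 + 144 - 0 = 244
  VQ = 2·√61

Step 3: From AV = 12, AW = 15, VW = 10, by the inverse law of cosines:
  cos(∠VAW) = (AV² + AW² - VW²) / (2·AV·AW)
  ∠VAW = 41.65°

Step 4: From WA = 15, WV = 10, AV = 12, by the inverse law of cosines:
  cos(∠AWV) = (WA² + WV² - AV²) / (2·WA·WV)
  ∠AWV = 52.89°

Step 5: From VA = 12, VW = 10, AW = 15, by the inverse law of cosines:
  cos(∠AVW) = (VA² + VW² - AW²) / (2·VA·VW)
  ∠AVW = 85.46°

Step 6: From AW = 15, AZ = 26.09, WZ = 12, by the inverse law of cosines:
  cos(∠WAZ) = (AW² + AZ² - WZ²) / (2·AW·AZ)
  ∠WAZ = 13.29°

Step 7: From VQ = 2·√61, VW = 10, QW = 12, by the inverse law of cosines:
  cos(∠QVW) = (VQ² + VW² - QW²) / (2·VQ·VW)
  ∠QVW = 50.19°

Step 8: From ZA = 26.09, ZW = 12, AW = 15, by the inverse law of cosines:
  cos(∠AZW) = (ZA² + ZW² - AW²) / (2·ZA·ZW)
  ∠AZW = 16.71°

Step 9: From QV = 2·√61, QW = 12, VW = 10, by the inverse law of cosines:
  cos(∠VQW) = (QV² + QW² - VW²) / (2·QV·QW)
  ∠VQW = 39.81°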